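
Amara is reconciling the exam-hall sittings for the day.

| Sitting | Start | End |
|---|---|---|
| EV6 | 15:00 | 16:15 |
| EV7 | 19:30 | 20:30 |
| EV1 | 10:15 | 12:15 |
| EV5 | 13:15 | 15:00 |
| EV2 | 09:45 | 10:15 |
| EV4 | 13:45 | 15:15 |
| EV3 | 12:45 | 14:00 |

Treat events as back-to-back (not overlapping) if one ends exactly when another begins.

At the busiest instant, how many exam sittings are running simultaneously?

Sort all start/end points and keep a running count:
09:45 start EV2 → 1
10:15 end EV2 → 0
10:15 start EV1 → 1
12:15 end EV1 → 0
12:45 start EV3 → 1
13:15 start EV5 → 2
13:45 start EV4 → 3
14:00 end EV3 → 2
15:00 end EV5 → 1
15:00 start EV6 → 2
15:15 end EV4 → 1
16:15 end EV6 → 0
19:30 start EV7 → 1
20:30 end EV7 → 0
Peak is 3, at 13:45 (EV3, EV4, EV5).

3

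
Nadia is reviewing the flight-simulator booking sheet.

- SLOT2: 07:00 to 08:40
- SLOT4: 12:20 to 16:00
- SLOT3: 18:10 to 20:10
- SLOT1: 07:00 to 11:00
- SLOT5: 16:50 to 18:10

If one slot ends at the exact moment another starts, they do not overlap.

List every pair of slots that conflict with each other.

SLOT1 & SLOT2

Sorted by start: SLOT1, SLOT2, SLOT4, SLOT5, SLOT3.
SLOT2 starts before SLOT1 ends → SLOT1 and SLOT2 overlap.
SLOT4 starts after SLOT1 ends; SLOT1 is clear from here.
SLOT4 starts after SLOT2 ends; SLOT2 is clear from here.
SLOT5 starts after SLOT4 ends; SLOT4 is clear from here.
SLOT3 starts exactly when SLOT5 ends (back-to-back, no overlap).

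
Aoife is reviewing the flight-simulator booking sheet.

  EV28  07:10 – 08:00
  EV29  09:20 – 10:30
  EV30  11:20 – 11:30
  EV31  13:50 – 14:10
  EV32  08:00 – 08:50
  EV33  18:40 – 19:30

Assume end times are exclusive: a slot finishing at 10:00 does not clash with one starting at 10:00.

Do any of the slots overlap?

No

Sorted by start: EV28, EV32, EV29, EV30, EV31, EV33.
EV32 starts exactly when EV28 ends (back-to-back, no overlap), so nothing later overlaps EV28 either.
EV29 starts after EV32 ends, so nothing later overlaps EV32 either.
EV30 starts after EV29 ends, so nothing later overlaps EV29 either.
EV31 starts after EV30 ends, so nothing later overlaps EV30 either.
EV33 starts after EV31 ends.
Every pair is clear; the schedule has no overlaps.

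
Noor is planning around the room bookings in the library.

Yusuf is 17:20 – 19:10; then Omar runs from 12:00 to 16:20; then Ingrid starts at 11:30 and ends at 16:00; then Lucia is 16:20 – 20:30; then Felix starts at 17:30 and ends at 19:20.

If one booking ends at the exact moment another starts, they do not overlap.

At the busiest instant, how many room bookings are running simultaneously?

3

Sweep the timeline, counting +1 at each start and −1 at each end (ends before starts at a tie):
11:30 start Ingrid → 1
12:00 start Omar → 2
16:00 end Ingrid → 1
16:20 end Omar → 0
16:20 start Lucia → 1
17:20 start Yusuf → 2
17:30 start Felix → 3
19:10 end Yusuf → 2
19:20 end Felix → 1
20:30 end Lucia → 0
Peak is 3, at 17:30 (Felix, Lucia, Yusuf).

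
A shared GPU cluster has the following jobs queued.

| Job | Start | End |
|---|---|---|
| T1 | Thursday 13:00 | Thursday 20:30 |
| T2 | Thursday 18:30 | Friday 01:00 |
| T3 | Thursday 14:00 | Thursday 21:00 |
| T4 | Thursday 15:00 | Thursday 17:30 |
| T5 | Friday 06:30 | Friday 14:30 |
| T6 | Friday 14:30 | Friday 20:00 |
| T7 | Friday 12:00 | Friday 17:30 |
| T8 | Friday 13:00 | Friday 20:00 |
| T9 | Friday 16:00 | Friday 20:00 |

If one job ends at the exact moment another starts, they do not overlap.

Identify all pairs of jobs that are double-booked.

T1 & T2, T1 & T3, T1 & T4, T2 & T3, T3 & T4, T5 & T7, T5 & T8, T6 & T7, T6 & T8, T6 & T9, T7 & T8, T7 & T9, T8 & T9

Sorted by start: T1, T3, T4, T2, T5, T7, T8, T6, T9.
T3 starts before T1 ends → T1 and T3 overlap.
T4 starts before T1 ends → T1 and T4 overlap.
T2 starts before T1 ends → T1 and T2 overlap.
T5 starts after T1 ends; T1 is clear from here.
T4 starts before T3 ends → T3 and T4 overlap.
T2 starts before T3 ends → T3 and T2 overlap.
T5 starts after T3 ends; T3 is clear from here.
T2 starts after T4 ends; T4 is clear from here.
T5 starts after T2 ends; T2 is clear from here.
T7 starts before T5 ends → T5 and T7 overlap.
T8 starts before T5 ends → T5 and T8 overlap.
T6 starts exactly when T5 ends (back-to-back, no overlap); T5 is clear from here.
T8 starts before T7 ends → T7 and T8 overlap.
T6 starts before T7 ends → T7 and T6 overlap.
T9 starts before T7 ends → T7 and T9 overlap.
T6 starts before T8 ends → T8 and T6 overlap.
T9 starts before T8 ends → T8 and T9 overlap.
T9 starts before T6 ends → T6 and T9 overlap.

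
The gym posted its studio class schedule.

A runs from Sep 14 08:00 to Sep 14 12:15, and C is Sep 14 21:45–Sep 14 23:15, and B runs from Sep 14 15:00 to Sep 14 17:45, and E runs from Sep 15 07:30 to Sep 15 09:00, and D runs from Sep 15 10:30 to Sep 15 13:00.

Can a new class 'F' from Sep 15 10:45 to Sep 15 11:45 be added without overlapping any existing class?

No — it overlaps D

A: ends Sep 14 12:15 at or before F starts Sep 15 10:45 → clear.
B: ends Sep 14 17:45 at or before F starts Sep 15 10:45 → clear.
C: ends Sep 14 23:15 at or before F starts Sep 15 10:45 → clear.
E: ends Sep 15 09:00 at or before F starts Sep 15 10:45 → clear.
D: starts Sep 15 10:30 before F ends Sep 15 11:45, and ends Sep 15 13:00 after F starts Sep 15 10:45 → overlap.
F overlaps D.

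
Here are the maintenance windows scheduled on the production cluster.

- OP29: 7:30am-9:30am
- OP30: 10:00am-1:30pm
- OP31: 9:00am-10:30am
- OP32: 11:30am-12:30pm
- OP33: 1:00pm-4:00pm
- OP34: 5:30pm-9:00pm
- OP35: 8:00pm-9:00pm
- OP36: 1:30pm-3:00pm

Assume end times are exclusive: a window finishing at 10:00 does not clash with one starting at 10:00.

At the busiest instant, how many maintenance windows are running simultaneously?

2

Sweep the timeline, counting +1 at each start and −1 at each end (ends before starts at a tie):
7:30am start OP29 → 1
9:00am start OP31 → 2
9:30am end OP29 → 1
10:00am start OP30 → 2
10:30am end OP31 → 1
11:30am start OP32 → 2
12:30pm end OP32 → 1
1:00pm start OP33 → 2
1:30pm end OP30 → 1
1:30pm start OP36 → 2
3:00pm end OP36 → 1
4:00pm end OP33 → 0
5:30pm start OP34 → 1
8:00pm start OP35 → 2
9:00pm end OP34 → 1
9:00pm end OP35 → 0
Peak is 2, at 9:00am (OP29, OP31).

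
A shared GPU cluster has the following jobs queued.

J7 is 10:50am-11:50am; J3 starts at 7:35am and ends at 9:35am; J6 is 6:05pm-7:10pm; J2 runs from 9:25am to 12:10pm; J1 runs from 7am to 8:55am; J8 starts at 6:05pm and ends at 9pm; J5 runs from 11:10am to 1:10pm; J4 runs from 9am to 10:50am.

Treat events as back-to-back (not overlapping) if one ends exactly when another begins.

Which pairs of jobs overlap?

Two intervals overlap when each starts before the other ends.
Sorted by start: J1, J3, J4, J2, J7, J5, J6, J8.
J3 starts before J1 ends → J1 and J3 overlap.
J4 starts after J1 ends; J1 is clear from here.
J4 starts before J3 ends → J3 and J4 overlap.
J2 starts before J3 ends → J3 and J2 overlap.
J7 starts after J3 ends; J3 is clear from here.
J2 starts before J4 ends → J4 and J2 overlap.
J7 starts exactly when J4 ends (back-to-back, no overlap); J4 is clear from here.
J7 starts before J2 ends → J2 and J7 overlap.
J5 starts before J2 ends → J2 and J5 overlap.
J6 starts after J2 ends; J2 is clear from here.
J5 starts before J7 ends → J7 and J5 overlap.
J6 starts after J7 ends; J7 is clear from here.
J6 starts after J5 ends; J5 is clear from here.
J8 starts before J6 ends → J6 and J8 overlap.

J1 & J3, J2 & J3, J2 & J4, J2 & J5, J2 & J7, J3 & J4, J5 & J7, J6 & J8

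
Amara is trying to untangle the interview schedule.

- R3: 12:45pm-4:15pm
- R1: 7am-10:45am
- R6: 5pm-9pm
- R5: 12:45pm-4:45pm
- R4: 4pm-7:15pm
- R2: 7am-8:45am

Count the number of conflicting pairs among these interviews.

5

Sorted by start: R1, R2, R3, R5, R4, R6.
R2 starts before R1 ends → R1 and R2 overlap.
R3 starts after R1 ends — done with R1.
R3 starts after R2 ends — done with R2.
R5 starts before R3 ends → R3 and R5 overlap.
R4 starts before R3 ends → R3 and R4 overlap.
R6 starts after R3 ends.
R4 starts before R5 ends → R5 and R4 overlap.
R6 starts after R5 ends.
R6 starts before R4 ends → R4 and R6 overlap.
Overlapping pairs: R1 & R2, R3 & R4, R3 & R5, R4 & R5, R4 & R6 — 5 in total.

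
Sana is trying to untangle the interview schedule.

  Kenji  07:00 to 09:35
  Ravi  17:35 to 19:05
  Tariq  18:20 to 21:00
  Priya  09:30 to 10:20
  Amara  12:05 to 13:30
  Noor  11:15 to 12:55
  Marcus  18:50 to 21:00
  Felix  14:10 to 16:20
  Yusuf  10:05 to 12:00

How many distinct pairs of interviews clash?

Two intervals overlap when each starts before the other ends.
Sorted by start: Kenji, Priya, Yusuf, Noor, Amara, Felix, Ravi, Tariq, Marcus.
Priya starts before Kenji ends → Kenji and Priya overlap.
Yusuf starts after Kenji ends — done with Kenji.
Yusuf starts before Priya ends → Priya and Yusuf overlap.
Noor starts after Priya ends — done with Priya.
Noor starts before Yusuf ends → Yusuf and Noor overlap.
Amara starts after Yusuf ends — done with Yusuf.
Amara starts before Noor ends → Noor and Amara overlap.
Felix starts after Noor ends — done with Noor.
Felix starts after Amara ends — done with Amara.
Ravi starts after Felix ends — done with Felix.
Tariq starts before Ravi ends → Ravi and Tariq overlap.
Marcus starts before Ravi ends → Ravi and Marcus overlap.
Marcus starts before Tariq ends → Tariq and Marcus overlap.
Overlapping pairs: Amara & Noor, Kenji & Priya, Marcus & Ravi, Marcus & Tariq, Noor & Yusuf, Priya & Yusuf, Ravi & Tariq — 7 in total.

7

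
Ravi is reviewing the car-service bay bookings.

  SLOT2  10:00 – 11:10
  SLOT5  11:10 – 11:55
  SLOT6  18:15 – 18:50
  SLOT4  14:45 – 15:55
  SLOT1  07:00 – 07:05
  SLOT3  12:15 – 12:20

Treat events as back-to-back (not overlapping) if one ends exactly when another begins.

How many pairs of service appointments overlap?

Sorted by start: SLOT1, SLOT2, SLOT5, SLOT3, SLOT4, SLOT6.
SLOT2 starts after SLOT1 ends — done with SLOT1.
SLOT5 starts exactly when SLOT2 ends (back-to-back, no overlap) — done with SLOT2.
SLOT3 starts after SLOT5 ends — done with SLOT5.
SLOT4 starts after SLOT3 ends — done with SLOT3.
SLOT6 starts after SLOT4 ends.
No pair overlaps.

0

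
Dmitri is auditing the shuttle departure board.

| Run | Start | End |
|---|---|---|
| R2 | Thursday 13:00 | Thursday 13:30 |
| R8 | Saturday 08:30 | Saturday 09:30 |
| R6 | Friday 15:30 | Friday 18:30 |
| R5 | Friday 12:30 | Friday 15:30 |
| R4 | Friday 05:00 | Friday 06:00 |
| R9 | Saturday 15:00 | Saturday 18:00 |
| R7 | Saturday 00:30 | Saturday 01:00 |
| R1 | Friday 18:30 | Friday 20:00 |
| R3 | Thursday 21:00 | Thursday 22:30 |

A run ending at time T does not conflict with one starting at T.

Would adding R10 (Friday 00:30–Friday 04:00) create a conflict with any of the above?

No — it doesn't clash with anything

R2: ends Thursday 13:30 at or before R10 starts Friday 00:30 → clear.
R3: ends Thursday 22:30 at or before R10 starts Friday 00:30 → clear.
R4: starts Friday 05:00 at or after R10 ends Friday 04:00 → clear.
R5: starts Friday 12:30 at or after R10 ends Friday 04:00 → clear.
R6: starts Friday 15:30 at or after R10 ends Friday 04:00 → clear.
R1: starts Friday 18:30 at or after R10 ends Friday 04:00 → clear.
R7: starts Saturday 00:30 at or after R10 ends Friday 04:00 → clear.
R8: starts Saturday 08:30 at or after R10 ends Friday 04:00 → clear.
R9: starts Saturday 15:00 at or after R10 ends Friday 04:00 → clear.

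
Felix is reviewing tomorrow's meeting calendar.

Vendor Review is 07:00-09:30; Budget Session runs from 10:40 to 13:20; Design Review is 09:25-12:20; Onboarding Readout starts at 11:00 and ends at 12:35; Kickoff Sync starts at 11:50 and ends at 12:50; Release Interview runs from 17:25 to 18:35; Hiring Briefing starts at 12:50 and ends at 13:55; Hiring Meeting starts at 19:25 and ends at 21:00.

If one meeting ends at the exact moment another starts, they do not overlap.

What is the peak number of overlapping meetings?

4

Sweep the timeline, counting +1 at each start and −1 at each end (ends before starts at a tie):
07:00 start Vendor Review → 1
09:25 start Design Review → 2
09:30 end Vendor Review → 1
10:40 start Budget Session → 2
11:00 start Onboarding Readout → 3
11:50 start Kickoff Sync → 4
12:20 end Design Review → 3
12:35 end Onboarding Readout → 2
12:50 end Kickoff Sync → 1
12:50 start Hiring Briefing → 2
13:20 end Budget Session → 1
13:55 end Hiring Briefing → 0
17:25 start Release Interview → 1
18:35 end Release Interview → 0
19:25 start Hiring Meeting → 1
21:00 end Hiring Meeting → 0
Peak is 4, at 11:50 (Budget Session, Design Review, Kickoff Sync, Onboarding Readout).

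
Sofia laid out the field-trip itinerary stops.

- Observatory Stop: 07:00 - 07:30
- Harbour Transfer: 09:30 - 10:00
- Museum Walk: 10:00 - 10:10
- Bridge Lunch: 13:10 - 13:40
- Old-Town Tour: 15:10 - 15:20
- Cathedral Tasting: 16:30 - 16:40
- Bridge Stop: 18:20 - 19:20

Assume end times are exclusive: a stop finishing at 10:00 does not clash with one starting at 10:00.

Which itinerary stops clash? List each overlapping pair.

Two intervals overlap when each starts before the other ends.
Sorted by start: Observatory Stop, Harbour Transfer, Museum Walk, Bridge Lunch, Old-Town Tour, Cathedral Tasting, Bridge Stop.
Harbour Transfer starts after Observatory Stop ends — done with Observatory Stop.
Museum Walk starts exactly when Harbour Transfer ends (back-to-back, no overlap) — done with Harbour Transfer.
Bridge Lunch starts after Museum Walk ends — done with Museum Walk.
Old-Town Tour starts after Bridge Lunch ends — done with Bridge Lunch.
Cathedral Tasting starts after Old-Town Tour ends — done with Old-Town Tour.
Bridge Stop starts after Cathedral Tasting ends.

none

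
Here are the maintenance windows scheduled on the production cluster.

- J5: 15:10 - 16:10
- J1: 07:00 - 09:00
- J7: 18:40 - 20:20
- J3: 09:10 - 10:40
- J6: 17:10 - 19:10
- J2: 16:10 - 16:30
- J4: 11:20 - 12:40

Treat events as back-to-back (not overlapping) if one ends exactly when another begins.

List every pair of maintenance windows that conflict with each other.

J6 & J7

Two intervals overlap when each starts before the other ends.
Sorted by start: J1, J3, J4, J5, J2, J6, J7.
J3 starts after J1 ends; J1 is clear from here.
J4 starts after J3 ends; J3 is clear from here.
J5 starts after J4 ends; J4 is clear from here.
J2 starts exactly when J5 ends (back-to-back, no overlap); J5 is clear from here.
J6 starts after J2 ends; J2 is clear from here.
J7 starts before J6 ends → J6 and J7 overlap.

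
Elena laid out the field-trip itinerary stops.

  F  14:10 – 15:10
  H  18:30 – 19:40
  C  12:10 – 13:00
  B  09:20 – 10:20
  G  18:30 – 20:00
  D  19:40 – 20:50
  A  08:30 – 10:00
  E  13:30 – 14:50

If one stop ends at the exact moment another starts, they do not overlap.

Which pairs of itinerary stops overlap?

Two intervals overlap when each starts before the other ends.
Sorted by start: A, B, C, E, F, G, H, D.
B starts before A ends → A and B overlap.
C starts after A ends — done with A.
C starts after B ends — done with B.
E starts after C ends — done with C.
F starts before E ends → E and F overlap.
G starts after E ends — done with E.
G starts after F ends — done with F.
H starts before G ends → G and H overlap.
D starts before G ends → G and D overlap.
D starts exactly when H ends (back-to-back, no overlap).

A & B, D & G, E & F, G & H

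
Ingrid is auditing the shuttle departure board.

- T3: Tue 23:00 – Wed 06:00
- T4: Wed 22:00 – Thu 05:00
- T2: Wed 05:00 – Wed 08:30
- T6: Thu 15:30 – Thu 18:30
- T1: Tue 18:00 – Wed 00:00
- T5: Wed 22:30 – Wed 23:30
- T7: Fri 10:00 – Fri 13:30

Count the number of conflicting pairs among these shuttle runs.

Check each pair: they overlap iff neither finishes before the other starts.
Sorted by start: T1, T3, T2, T4, T5, T6, T7.
T3 starts before T1 ends → T1 and T3 overlap.
T2 starts after T1 ends; T1 is clear from here.
T2 starts before T3 ends → T3 and T2 overlap.
T4 starts after T3 ends; T3 is clear from here.
T4 starts after T2 ends; T2 is clear from here.
T5 starts before T4 ends → T4 and T5 overlap.
T6 starts after T4 ends; T4 is clear from here.
T6 starts after T5 ends; T5 is clear from here.
T7 starts after T6 ends.
Overlapping pairs: T1 & T3, T2 & T3, T4 & T5 — 3 in total.

3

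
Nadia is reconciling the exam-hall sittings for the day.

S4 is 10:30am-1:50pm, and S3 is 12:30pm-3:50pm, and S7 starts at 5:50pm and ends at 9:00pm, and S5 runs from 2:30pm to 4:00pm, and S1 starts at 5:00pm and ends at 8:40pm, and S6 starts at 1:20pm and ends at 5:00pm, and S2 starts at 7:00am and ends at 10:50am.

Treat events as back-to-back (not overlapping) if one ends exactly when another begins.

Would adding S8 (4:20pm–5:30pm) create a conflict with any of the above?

Yes — it overlaps S1, S6

S2: ends 10:50am at or before S8 starts 4:20pm → clear.
S4: ends 1:50pm at or before S8 starts 4:20pm → clear.
S3: ends 3:50pm at or before S8 starts 4:20pm → clear.
S6: starts 1:20pm before S8 ends 5:30pm, and ends 5:00pm after S8 starts 4:20pm → overlap.
S5: ends 4:00pm at or before S8 starts 4:20pm → clear.
S1: starts 5:00pm before S8 ends 5:30pm, and ends 8:40pm after S8 starts 4:20pm → overlap.
S7: starts 5:50pm at or after S8 ends 5:30pm → clear.
S8 overlaps S1, S6.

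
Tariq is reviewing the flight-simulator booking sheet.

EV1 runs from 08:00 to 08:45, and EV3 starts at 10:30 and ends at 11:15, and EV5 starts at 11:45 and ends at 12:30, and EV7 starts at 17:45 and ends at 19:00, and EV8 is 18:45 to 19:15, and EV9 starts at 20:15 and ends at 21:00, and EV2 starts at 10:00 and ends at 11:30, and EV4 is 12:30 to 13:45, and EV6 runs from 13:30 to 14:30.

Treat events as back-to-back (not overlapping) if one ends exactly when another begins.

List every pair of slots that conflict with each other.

EV2 & EV3, EV4 & EV6, EV7 & EV8

Sorted by start: EV1, EV2, EV3, EV5, EV4, EV6, EV7, EV8, EV9.
EV2 starts after EV1 ends — done with EV1.
EV3 starts before EV2 ends → EV2 and EV3 overlap.
EV5 starts after EV2 ends — done with EV2.
EV5 starts after EV3 ends — done with EV3.
EV4 starts exactly when EV5 ends (back-to-back, no overlap) — done with EV5.
EV6 starts before EV4 ends → EV4 and EV6 overlap.
EV7 starts after EV4 ends — done with EV4.
EV7 starts after EV6 ends — done with EV6.
EV8 starts before EV7 ends → EV7 and EV8 overlap.
EV9 starts after EV7 ends.
EV9 starts after EV8 ends.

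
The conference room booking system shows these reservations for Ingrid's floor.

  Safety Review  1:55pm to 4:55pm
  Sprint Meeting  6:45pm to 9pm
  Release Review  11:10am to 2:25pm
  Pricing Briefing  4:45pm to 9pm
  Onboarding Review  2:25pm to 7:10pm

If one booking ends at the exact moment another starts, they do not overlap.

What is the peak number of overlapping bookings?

3

Walk through starts and ends in time order (an end at T is processed before a start at T):
11:10am start Release Review → 1
1:55pm start Safety Review → 2
2:25pm end Release Review → 1
2:25pm start Onboarding Review → 2
4:45pm start Pricing Briefing → 3
4:55pm end Safety Review → 2
6:45pm start Sprint Meeting → 3
7:10pm end Onboarding Review → 2
9pm end Pricing Briefing → 1
9pm end Sprint Meeting → 0
Peak is 3, at 4:45pm (Onboarding Review, Pricing Briefing, Safety Review).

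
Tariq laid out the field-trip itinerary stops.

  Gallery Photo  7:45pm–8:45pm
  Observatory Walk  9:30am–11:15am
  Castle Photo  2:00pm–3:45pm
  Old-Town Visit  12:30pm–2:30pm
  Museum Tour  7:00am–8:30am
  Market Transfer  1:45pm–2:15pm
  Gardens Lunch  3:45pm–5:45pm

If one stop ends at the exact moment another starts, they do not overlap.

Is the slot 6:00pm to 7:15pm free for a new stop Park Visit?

Museum Tour: ends 8:30am at or before Park Visit starts 6:00pm → clear.
Observatory Walk: ends 11:15am at or before Park Visit starts 6:00pm → clear.
Old-Town Visit: ends 2:30pm at or before Park Visit starts 6:00pm → clear.
Market Transfer: ends 2:15pm at or before Park Visit starts 6:00pm → clear.
Castle Photo: ends 3:45pm at or before Park Visit starts 6:00pm → clear.
Gardens Lunch: ends 5:45pm at or before Park Visit starts 6:00pm → clear.
Gallery Photo: starts 7:45pm at or after Park Visit ends 7:15pm → clear.

Yes — the slot is free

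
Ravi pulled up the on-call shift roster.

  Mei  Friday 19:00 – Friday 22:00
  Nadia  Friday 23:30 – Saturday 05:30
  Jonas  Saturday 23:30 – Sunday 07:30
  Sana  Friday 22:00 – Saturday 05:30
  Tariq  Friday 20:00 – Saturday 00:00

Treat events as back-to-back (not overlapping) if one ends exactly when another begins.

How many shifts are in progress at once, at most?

Sweep the timeline, counting +1 at each start and −1 at each end (ends before starts at a tie):
Friday 19:00 start Mei → 1
Friday 20:00 start Tariq → 2
Friday 22:00 end Mei → 1
Friday 22:00 start Sana → 2
Friday 23:30 start Nadia → 3
Saturday 00:00 end Tariq → 2
Saturday 05:30 end Nadia → 1
Saturday 05:30 end Sana → 0
Saturday 23:30 start Jonas → 1
Sunday 07:30 end Jonas → 0
Peak is 3, at Friday 23:30 (Nadia, Sana, Tariq).

3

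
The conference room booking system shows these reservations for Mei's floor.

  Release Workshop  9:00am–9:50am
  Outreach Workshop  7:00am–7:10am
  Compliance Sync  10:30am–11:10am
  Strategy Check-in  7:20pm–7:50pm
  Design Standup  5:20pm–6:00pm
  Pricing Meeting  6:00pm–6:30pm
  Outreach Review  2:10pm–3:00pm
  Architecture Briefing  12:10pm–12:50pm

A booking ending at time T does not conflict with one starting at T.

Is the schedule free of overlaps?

Yes

Sorted by start: Outreach Workshop, Release Workshop, Compliance Sync, Architecture Briefing, Outreach Review, Design Standup, Pricing Meeting, Strategy Check-in.
Release Workshop starts after Outreach Workshop ends, so nothing later overlaps Outreach Workshop either.
Compliance Sync starts after Release Workshop ends, so nothing later overlaps Release Workshop either.
Architecture Briefing starts after Compliance Sync ends, so nothing later overlaps Compliance Sync either.
Outreach Review starts after Architecture Briefing ends, so nothing later overlaps Architecture Briefing either.
Design Standup starts after Outreach Review ends, so nothing later overlaps Outreach Review either.
Pricing Meeting starts exactly when Design Standup ends (back-to-back, no overlap), so nothing later overlaps Design Standup either.
Strategy Check-in starts after Pricing Meeting ends.
Every pair is clear; the schedule has no overlaps.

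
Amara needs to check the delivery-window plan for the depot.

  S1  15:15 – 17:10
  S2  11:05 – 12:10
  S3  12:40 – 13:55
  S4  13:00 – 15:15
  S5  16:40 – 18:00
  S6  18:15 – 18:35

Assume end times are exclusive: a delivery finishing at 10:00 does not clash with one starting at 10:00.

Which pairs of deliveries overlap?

S1 & S5, S3 & S4

Sorted by start: S2, S3, S4, S1, S5, S6.
S3 starts after S2 ends; S2 is clear from here.
S4 starts before S3 ends → S3 and S4 overlap.
S1 starts after S3 ends; S3 is clear from here.
S1 starts exactly when S4 ends (back-to-back, no overlap); S4 is clear from here.
S5 starts before S1 ends → S1 and S5 overlap.
S6 starts after S1 ends.
S6 starts after S5 ends.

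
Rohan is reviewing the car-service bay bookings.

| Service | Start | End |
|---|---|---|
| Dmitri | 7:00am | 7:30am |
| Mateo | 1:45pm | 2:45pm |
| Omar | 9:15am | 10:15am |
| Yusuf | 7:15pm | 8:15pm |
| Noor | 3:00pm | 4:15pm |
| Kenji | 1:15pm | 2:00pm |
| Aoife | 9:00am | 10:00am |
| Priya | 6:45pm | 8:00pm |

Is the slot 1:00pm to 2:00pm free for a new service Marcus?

Dmitri: ends 7:30am at or before Marcus starts 1:00pm → clear.
Aoife: ends 10:00am at or before Marcus starts 1:00pm → clear.
Omar: ends 10:15am at or before Marcus starts 1:00pm → clear.
Kenji: starts 1:15pm before Marcus ends 2:00pm, and ends 2:00pm after Marcus starts 1:00pm → overlap.
Mateo: starts 1:45pm before Marcus ends 2:00pm, and ends 2:45pm after Marcus starts 1:00pm → overlap.
Noor: starts 3:00pm at or after Marcus ends 2:00pm → clear.
Priya: starts 6:45pm at or after Marcus ends 2:00pm → clear.
Yusuf: starts 7:15pm at or after Marcus ends 2:00pm → clear.
Marcus overlaps Mateo, Kenji.

No — it overlaps Kenji, Mateo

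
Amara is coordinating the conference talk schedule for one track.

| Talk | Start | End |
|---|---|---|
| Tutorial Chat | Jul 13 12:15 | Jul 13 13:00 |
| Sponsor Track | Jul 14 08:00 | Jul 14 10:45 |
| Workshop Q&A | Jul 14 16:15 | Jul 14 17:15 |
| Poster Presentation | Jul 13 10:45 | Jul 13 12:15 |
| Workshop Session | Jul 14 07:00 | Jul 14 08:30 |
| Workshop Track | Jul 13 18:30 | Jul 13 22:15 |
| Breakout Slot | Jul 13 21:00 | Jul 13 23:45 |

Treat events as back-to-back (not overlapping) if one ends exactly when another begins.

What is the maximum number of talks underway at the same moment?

Walk through starts and ends in time order (an end at T is processed before a start at T):
Jul 13 10:45 start Poster Presentation → 1
Jul 13 12:15 end Poster Presentation → 0
Jul 13 12:15 start Tutorial Chat → 1
Jul 13 13:00 end Tutorial Chat → 0
Jul 13 18:30 start Workshop Track → 1
Jul 13 21:00 start Breakout Slot → 2
Jul 13 22:15 end Workshop Track → 1
Jul 13 23:45 end Breakout Slot → 0
Jul 14 07:00 start Workshop Session → 1
Jul 14 08:00 start Sponsor Track → 2
Jul 14 08:30 end Workshop Session → 1
Jul 14 10:45 end Sponsor Track → 0
Jul 14 16:15 start Workshop Q&A → 1
Jul 14 17:15 end Workshop Q&A → 0
Peak is 2, at Jul 13 21:00 (Breakout Slot, Workshop Track).

2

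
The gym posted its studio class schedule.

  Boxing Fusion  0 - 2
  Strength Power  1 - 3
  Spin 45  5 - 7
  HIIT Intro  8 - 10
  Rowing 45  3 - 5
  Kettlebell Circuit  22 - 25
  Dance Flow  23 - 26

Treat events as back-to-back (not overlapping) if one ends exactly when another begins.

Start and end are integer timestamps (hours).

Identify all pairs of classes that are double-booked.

Sorted by start: Boxing Fusion, Strength Power, Rowing 45, Spin 45, HIIT Intro, Kettlebell Circuit, Dance Flow.
Strength Power starts before Boxing Fusion ends → Boxing Fusion and Strength Power overlap.
Rowing 45 starts after Boxing Fusion ends, so nothing later overlaps Boxing Fusion either.
Rowing 45 starts exactly when Strength Power ends (back-to-back, no overlap), so nothing later overlaps Strength Power either.
Spin 45 starts exactly when Rowing 45 ends (back-to-back, no overlap), so nothing later overlaps Rowing 45 either.
HIIT Intro starts after Spin 45 ends, so nothing later overlaps Spin 45 either.
Kettlebell Circuit starts after HIIT Intro ends, so nothing later overlaps HIIT Intro either.
Dance Flow starts before Kettlebell Circuit ends → Kettlebell Circuit and Dance Flow overlap.

Boxing Fusion & Strength Power, Dance Flow & Kettlebell Circuit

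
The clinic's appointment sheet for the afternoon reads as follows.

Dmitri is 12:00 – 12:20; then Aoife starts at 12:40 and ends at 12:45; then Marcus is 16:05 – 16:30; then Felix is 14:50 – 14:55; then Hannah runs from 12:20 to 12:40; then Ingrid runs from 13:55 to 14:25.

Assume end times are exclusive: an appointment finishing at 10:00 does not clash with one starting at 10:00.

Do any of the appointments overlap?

Check each pair: they overlap iff neither finishes before the other starts.
Sorted by start: Dmitri, Hannah, Aoife, Ingrid, Felix, Marcus.
Hannah starts exactly when Dmitri ends (back-to-back, no overlap); Dmitri is clear from here.
Aoife starts exactly when Hannah ends (back-to-back, no overlap); Hannah is clear from here.
Ingrid starts after Aoife ends; Aoife is clear from here.
Felix starts after Ingrid ends; Ingrid is clear from here.
Marcus starts after Felix ends.
Every pair is clear; the schedule has no overlaps.

No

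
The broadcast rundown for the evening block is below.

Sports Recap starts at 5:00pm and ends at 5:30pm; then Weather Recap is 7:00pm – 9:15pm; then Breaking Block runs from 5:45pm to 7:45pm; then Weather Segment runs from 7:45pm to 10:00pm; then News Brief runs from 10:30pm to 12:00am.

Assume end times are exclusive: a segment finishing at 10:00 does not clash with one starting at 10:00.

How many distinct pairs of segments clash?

2

Sorted by start: Sports Recap, Breaking Block, Weather Recap, Weather Segment, News Brief.
Breaking Block starts after Sports Recap ends, so Sports Recap has no further overlaps.
Weather Recap starts before Breaking Block ends → Breaking Block and Weather Recap overlap.
Weather Segment starts exactly when Breaking Block ends (back-to-back, no overlap), so Breaking Block has no further overlaps.
Weather Segment starts before Weather Recap ends → Weather Recap and Weather Segment overlap.
News Brief starts after Weather Recap ends.
News Brief starts after Weather Segment ends.
Overlapping pairs: Breaking Block & Weather Recap, Weather Recap & Weather Segment — 2 in total.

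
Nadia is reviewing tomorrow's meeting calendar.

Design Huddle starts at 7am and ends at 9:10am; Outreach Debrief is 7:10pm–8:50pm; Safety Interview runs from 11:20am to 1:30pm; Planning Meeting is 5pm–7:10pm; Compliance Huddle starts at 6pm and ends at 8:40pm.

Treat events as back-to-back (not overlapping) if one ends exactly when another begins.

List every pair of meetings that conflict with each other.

Sorted by start: Design Huddle, Safety Interview, Planning Meeting, Compliance Huddle, Outreach Debrief.
Safety Interview starts after Design Huddle ends — done with Design Huddle.
Planning Meeting starts after Safety Interview ends — done with Safety Interview.
Compliance Huddle starts before Planning Meeting ends → Planning Meeting and Compliance Huddle overlap.
Outreach Debrief starts exactly when Planning Meeting ends (back-to-back, no overlap).
Outreach Debrief starts before Compliance Huddle ends → Compliance Huddle and Outreach Debrief overlap.

Compliance Huddle & Outreach Debrief, Compliance Huddle & Planning Meeting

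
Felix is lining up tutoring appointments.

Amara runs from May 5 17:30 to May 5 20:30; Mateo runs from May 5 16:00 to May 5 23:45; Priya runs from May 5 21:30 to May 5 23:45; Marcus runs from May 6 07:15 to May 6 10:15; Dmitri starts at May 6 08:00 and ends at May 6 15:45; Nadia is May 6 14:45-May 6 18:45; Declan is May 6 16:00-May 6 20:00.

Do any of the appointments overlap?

Sorted by start: Mateo, Amara, Priya, Marcus, Dmitri, Nadia, Declan.
Amara starts before Mateo ends → Mateo and Amara overlap.
That's a conflict, so the schedule is not conflict-free.

Yes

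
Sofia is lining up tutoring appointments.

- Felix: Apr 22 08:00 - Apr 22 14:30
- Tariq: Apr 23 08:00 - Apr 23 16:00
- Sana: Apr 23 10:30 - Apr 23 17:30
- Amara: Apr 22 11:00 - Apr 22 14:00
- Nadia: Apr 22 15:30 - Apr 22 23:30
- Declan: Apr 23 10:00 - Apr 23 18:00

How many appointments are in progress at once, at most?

Walk through starts and ends in time order (an end at T is processed before a start at T):
Apr 22 08:00 start Felix → 1
Apr 22 11:00 start Amara → 2
Apr 22 14:00 end Amara → 1
Apr 22 14:30 end Felix → 0
Apr 22 15:30 start Nadia → 1
Apr 22 23:30 end Nadia → 0
Apr 23 08:00 start Tariq → 1
Apr 23 10:00 start Declan → 2
Apr 23 10:30 start Sana → 3
Apr 23 16:00 end Tariq → 2
Apr 23 17:30 end Sana → 1
Apr 23 18:00 end Declan → 0
Peak is 3, at Apr 23 10:30 (Declan, Sana, Tariq).

3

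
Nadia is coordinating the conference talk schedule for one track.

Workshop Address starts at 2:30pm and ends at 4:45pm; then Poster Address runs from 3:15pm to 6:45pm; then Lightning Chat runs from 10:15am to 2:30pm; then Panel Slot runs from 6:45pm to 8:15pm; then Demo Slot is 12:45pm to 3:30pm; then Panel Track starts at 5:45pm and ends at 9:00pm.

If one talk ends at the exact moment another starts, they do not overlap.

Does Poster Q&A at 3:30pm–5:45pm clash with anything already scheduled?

Yes — it overlaps Poster Address, Workshop Address

Lightning Chat: ends 2:30pm at or before Poster Q&A starts 3:30pm → clear.
Demo Slot: ends 3:30pm at or before Poster Q&A starts 3:30pm → clear.
Workshop Address: starts 2:30pm before Poster Q&A ends 5:45pm, and ends 4:45pm after Poster Q&A starts 3:30pm → overlap.
Poster Address: starts 3:15pm before Poster Q&A ends 5:45pm, and ends 6:45pm after Poster Q&A starts 3:30pm → overlap.
Panel Track: starts 5:45pm at or after Poster Q&A ends 5:45pm → clear.
Panel Slot: starts 6:45pm at or after Poster Q&A ends 5:45pm → clear.
Poster Q&A overlaps Workshop Address, Poster Address.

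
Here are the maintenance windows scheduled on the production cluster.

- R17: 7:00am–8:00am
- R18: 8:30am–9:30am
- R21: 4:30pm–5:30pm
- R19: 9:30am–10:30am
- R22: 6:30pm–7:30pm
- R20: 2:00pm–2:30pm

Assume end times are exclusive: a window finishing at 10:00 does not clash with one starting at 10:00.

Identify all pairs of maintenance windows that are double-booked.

no conflicts

Two intervals overlap when each starts before the other ends.
Sorted by start: R17, R18, R19, R20, R21, R22.
R18 starts after R17 ends; R17 is clear from here.
R19 starts exactly when R18 ends (back-to-back, no overlap); R18 is clear from here.
R20 starts after R19 ends; R19 is clear from here.
R21 starts after R20 ends; R20 is clear from here.
R22 starts after R21 ends.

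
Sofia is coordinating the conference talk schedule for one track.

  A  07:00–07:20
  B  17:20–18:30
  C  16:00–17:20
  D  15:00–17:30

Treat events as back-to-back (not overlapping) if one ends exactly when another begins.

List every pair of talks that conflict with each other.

Sorted by start: A, D, C, B.
D starts after A ends; A is clear from here.
C starts before D ends → D and C overlap.
B starts before D ends → D and B overlap.
B starts exactly when C ends (back-to-back, no overlap).

B & D, C & D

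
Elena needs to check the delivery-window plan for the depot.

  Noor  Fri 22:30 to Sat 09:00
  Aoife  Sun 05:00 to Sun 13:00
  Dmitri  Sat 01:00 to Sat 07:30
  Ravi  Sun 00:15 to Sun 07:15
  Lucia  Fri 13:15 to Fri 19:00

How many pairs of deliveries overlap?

2

Sorted by start: Lucia, Noor, Dmitri, Ravi, Aoife.
Noor starts after Lucia ends, so nothing later overlaps Lucia either.
Dmitri starts before Noor ends → Noor and Dmitri overlap.
Ravi starts after Noor ends, so nothing later overlaps Noor either.
Ravi starts after Dmitri ends, so nothing later overlaps Dmitri either.
Aoife starts before Ravi ends → Ravi and Aoife overlap.
Overlapping pairs: Aoife & Ravi, Dmitri & Noor — 2 in total.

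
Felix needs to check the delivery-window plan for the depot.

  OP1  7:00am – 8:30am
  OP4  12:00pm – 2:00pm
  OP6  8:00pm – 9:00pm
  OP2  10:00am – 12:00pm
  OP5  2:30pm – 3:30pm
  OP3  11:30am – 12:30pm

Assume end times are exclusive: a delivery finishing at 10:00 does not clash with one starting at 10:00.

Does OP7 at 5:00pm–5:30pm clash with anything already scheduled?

No — it doesn't clash with anything

OP1: ends 8:30am at or before OP7 starts 5:00pm → clear.
OP2: ends 12:00pm at or before OP7 starts 5:00pm → clear.
OP3: ends 12:30pm at or before OP7 starts 5:00pm → clear.
OP4: ends 2:00pm at or before OP7 starts 5:00pm → clear.
OP5: ends 3:30pm at or before OP7 starts 5:00pm → clear.
OP6: starts 8:00pm at or after OP7 ends 5:30pm → clear.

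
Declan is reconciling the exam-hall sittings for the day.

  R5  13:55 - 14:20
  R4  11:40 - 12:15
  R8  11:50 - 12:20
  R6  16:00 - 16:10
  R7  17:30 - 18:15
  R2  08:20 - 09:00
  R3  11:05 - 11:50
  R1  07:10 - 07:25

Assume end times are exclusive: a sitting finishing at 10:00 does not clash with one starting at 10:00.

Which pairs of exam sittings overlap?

R3 & R4, R4 & R8

Sorted by start: R1, R2, R3, R4, R8, R5, R6, R7.
R2 starts after R1 ends, so R1 has no further overlaps.
R3 starts after R2 ends, so R2 has no further overlaps.
R4 starts before R3 ends → R3 and R4 overlap.
R8 starts exactly when R3 ends (back-to-back, no overlap), so R3 has no further overlaps.
R8 starts before R4 ends → R4 and R8 overlap.
R5 starts after R4 ends, so R4 has no further overlaps.
R5 starts after R8 ends, so R8 has no further overlaps.
R6 starts after R5 ends, so R5 has no further overlaps.
R7 starts after R6 ends.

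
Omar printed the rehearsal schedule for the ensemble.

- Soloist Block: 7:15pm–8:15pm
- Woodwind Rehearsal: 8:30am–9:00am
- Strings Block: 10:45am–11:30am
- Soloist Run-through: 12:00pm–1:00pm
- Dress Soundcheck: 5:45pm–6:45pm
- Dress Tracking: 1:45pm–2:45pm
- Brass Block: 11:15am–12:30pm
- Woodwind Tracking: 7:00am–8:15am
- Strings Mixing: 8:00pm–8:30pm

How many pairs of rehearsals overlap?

3

Sorted by start: Woodwind Tracking, Woodwind Rehearsal, Strings Block, Brass Block, Soloist Run-through, Dress Tracking, Dress Soundcheck, Soloist Block, Strings Mixing.
Woodwind Rehearsal starts after Woodwind Tracking ends — done with Woodwind Tracking.
Strings Block starts after Woodwind Rehearsal ends — done with Woodwind Rehearsal.
Brass Block starts before Strings Block ends → Strings Block and Brass Block overlap.
Soloist Run-through starts after Strings Block ends — done with Strings Block.
Soloist Run-through starts before Brass Block ends → Brass Block and Soloist Run-through overlap.
Dress Tracking starts after Brass Block ends — done with Brass Block.
Dress Tracking starts after Soloist Run-through ends — done with Soloist Run-through.
Dress Soundcheck starts after Dress Tracking ends — done with Dress Tracking.
Soloist Block starts after Dress Soundcheck ends — done with Dress Soundcheck.
Strings Mixing starts before Soloist Block ends → Soloist Block and Strings Mixing overlap.
Overlapping pairs: Brass Block & Soloist Run-through, Brass Block & Strings Block, Soloist Block & Strings Mixing — 3 in total.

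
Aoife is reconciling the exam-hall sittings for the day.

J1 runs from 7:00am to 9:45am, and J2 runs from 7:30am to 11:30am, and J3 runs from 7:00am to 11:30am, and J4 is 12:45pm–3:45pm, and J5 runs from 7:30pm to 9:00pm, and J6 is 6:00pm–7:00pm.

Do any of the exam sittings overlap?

Sorted by start: J1, J3, J2, J4, J6, J5.
J3 starts before J1 ends → J1 and J3 overlap.
That's a conflict, so the schedule is not conflict-free.

Yes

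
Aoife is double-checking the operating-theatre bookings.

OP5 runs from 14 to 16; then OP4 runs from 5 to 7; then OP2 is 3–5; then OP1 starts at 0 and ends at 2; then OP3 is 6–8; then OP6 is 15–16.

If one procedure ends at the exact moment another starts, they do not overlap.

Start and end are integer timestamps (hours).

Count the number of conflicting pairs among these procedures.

2

Sorted by start: OP1, OP2, OP4, OP3, OP5, OP6.
OP2 starts after OP1 ends, so OP1 has no further overlaps.
OP4 starts exactly when OP2 ends (back-to-back, no overlap), so OP2 has no further overlaps.
OP3 starts before OP4 ends → OP4 and OP3 overlap.
OP5 starts after OP4 ends, so OP4 has no further overlaps.
OP5 starts after OP3 ends, so OP3 has no further overlaps.
OP6 starts before OP5 ends → OP5 and OP6 overlap.
Overlapping pairs: OP3 & OP4, OP5 & OP6 — 2 in total.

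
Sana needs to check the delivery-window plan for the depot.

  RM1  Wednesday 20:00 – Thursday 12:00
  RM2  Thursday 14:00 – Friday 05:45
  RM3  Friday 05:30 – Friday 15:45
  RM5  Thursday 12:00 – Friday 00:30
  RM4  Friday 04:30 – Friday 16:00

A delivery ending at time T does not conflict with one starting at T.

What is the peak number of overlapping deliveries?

Sweep the timeline, counting +1 at each start and −1 at each end (ends before starts at a tie):
Wednesday 20:00 start RM1 → 1
Thursday 12:00 end RM1 → 0
Thursday 12:00 start RM5 → 1
Thursday 14:00 start RM2 → 2
Friday 00:30 end RM5 → 1
Friday 04:30 start RM4 → 2
Friday 05:30 start RM3 → 3
Friday 05:45 end RM2 → 2
Friday 15:45 end RM3 → 1
Friday 16:00 end RM4 → 0
Peak is 3, at Friday 05:30 (RM2, RM3, RM4).

3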